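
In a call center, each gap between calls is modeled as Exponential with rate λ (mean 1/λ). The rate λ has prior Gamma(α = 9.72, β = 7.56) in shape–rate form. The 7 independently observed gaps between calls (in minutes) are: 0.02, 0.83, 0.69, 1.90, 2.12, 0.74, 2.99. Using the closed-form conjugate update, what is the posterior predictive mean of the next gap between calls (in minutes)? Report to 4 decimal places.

1.0719

With a Gamma(shape α, rate β) prior on the exponential rate λ, the posterior after n observations with total T = Σxᵢ is Gamma(α+n, β+T).
Sum of observations T = 9.29 minutes; n = 7.
Posterior: Gamma(9.72+7, 7.56+9.29) = Gamma(16.72, 16.85).
The predictive distribution for the next observation is Lomax; its mean is β/(α−1) = 16.85/15.72 = 1.0719.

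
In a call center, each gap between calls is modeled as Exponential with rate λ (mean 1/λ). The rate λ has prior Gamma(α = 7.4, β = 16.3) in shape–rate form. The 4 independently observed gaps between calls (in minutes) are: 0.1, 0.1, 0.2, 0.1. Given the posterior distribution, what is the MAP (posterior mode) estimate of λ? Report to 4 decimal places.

With a Gamma(shape α, rate β) prior on the exponential rate λ, the posterior after n observations with total T = Σxᵢ is Gamma(α+n, β+T).
Sum of observations T = 0.5 minutes; n = 4.
Posterior: Gamma(7.4+4, 16.3+0.5) = Gamma(11.4, 16.8).
Mode = (α−1)/β = 0.6190.

0.6190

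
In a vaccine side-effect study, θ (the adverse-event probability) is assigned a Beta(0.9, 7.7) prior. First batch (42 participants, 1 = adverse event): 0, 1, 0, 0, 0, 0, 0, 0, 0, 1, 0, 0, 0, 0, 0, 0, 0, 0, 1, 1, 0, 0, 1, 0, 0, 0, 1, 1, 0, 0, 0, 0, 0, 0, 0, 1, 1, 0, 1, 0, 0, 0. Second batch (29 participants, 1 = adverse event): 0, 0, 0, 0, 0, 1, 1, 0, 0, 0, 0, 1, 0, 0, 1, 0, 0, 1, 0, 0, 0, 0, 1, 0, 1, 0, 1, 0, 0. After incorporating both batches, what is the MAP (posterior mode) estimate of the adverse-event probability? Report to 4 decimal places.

The Beta prior is conjugate to a Binomial/Bernoulli likelihood; the update adds successes to α and failures to β.
After batch 1: Beta(0.9+10, 7.7+32) = Beta(10.9, 39.7).
After batch 2: Beta(10.9+8, 39.7+21) = Beta(18.9, 60.7).
Mode of Beta(a,b) for a,b>1 is (a−1)/(a+b−2) = 17.9/77.6 = 0.2307.

0.2307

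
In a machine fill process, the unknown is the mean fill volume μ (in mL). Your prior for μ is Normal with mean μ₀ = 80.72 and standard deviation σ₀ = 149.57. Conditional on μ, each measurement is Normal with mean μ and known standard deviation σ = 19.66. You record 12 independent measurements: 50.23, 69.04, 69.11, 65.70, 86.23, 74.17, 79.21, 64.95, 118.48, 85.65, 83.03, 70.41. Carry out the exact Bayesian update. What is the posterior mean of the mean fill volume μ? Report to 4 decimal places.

For Normal data with known variance σ², a Normal(μ₀, σ₀²) prior on μ is conjugate. Posterior precision = 1/σ₀² + n/σ²; posterior mean is the precision-weighted average of μ₀ and x̄.
Σxᵢ = 50.23 + 69.04 + 69.11 + 65.70 + 86.23 + 74.17 + 79.21 + 64.95 + 118.48 + 85.65 + 83.03 + 70.41 = 916.21, so n·x̄ = 916.21.
σ₀² = 149.57² = 22371.1849, σ² = 19.66² = 386.5156; σ² + n·σ₀² = 386.5156 + 12·22371.1849 = 268840.7344.
Posterior mean = (μ₀/σ₀² + n·x̄/σ²)/(1/σ₀² + n/σ²) = (σ²·μ₀ + σ₀²·n·x̄)/(σ² + n·σ₀²) = (386.5156·80.72 + 22371.1849·916.21)/268840.7344 = 20527902.856461/268840.7344 = 76.3571.

76.3571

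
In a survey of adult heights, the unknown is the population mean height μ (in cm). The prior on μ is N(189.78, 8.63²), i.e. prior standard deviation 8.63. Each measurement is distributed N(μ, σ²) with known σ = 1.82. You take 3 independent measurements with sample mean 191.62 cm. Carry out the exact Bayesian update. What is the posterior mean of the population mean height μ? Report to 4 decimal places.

For Normal data with known variance σ², a Normal(μ₀, σ₀²) prior on μ is conjugate. Posterior precision = 1/σ₀² + n/σ²; posterior mean is the precision-weighted average of μ₀ and x̄.
n·x̄ = 3·191.62 = 574.86.
σ₀² = 8.63² = 74.4769, σ² = 1.82² = 3.3124; σ² + n·σ₀² = 3.3124 + 3·74.4769 = 226.7431.
Posterior mean = (μ₀/σ₀² + n·x̄/σ²)/(1/σ₀² + n/σ²) = (σ²·μ₀ + σ₀²·n·x̄)/(σ² + n·σ₀²) = (3.3124·189.78 + 74.4769·574.86)/226.7431 = 43442.418006/226.7431 = 191.5931.

191.5931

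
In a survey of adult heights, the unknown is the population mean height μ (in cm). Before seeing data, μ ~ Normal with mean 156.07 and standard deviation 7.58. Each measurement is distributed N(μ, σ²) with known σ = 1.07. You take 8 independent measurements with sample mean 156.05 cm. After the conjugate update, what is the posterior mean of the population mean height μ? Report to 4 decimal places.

For Normal data with known variance σ², a Normal(μ₀, σ₀²) prior on μ is conjugate. Posterior precision = 1/σ₀² + n/σ²; posterior mean is the precision-weighted average of μ₀ and x̄.
n·x̄ = 8·156.05 = 1248.4.
σ₀² = 7.58² = 57.4564, σ² = 1.07² = 1.1449; σ² + n·σ₀² = 1.1449 + 8·57.4564 = 460.7961.
Posterior mean = (μ₀/σ₀² + n·x̄/σ²)/(1/σ₀² + n/σ²) = (σ²·μ₀ + σ₀²·n·x̄)/(σ² + n·σ₀²) = (1.1449·156.07 + 57.4564·1248.4)/460.7961 = 71907.254303/460.7961 = 156.0500.

156.0500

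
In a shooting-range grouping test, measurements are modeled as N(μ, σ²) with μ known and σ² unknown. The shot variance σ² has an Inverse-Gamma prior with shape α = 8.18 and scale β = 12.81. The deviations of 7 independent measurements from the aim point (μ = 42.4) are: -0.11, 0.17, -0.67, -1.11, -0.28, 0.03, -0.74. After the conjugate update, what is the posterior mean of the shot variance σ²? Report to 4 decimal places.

With known mean μ and an Inverse-Gamma(α, β) prior on σ², the Normal likelihood is conjugate: posterior is Inv-Gamma(α + n/2, β + Σ(xᵢ−μ)²/2).
Σ(xᵢ−μ)² = (-0.11)² + (0.17)² + (-0.67)² + (-1.11)² + (-0.28)² + (0.03)² + (-0.74)² = 2.3489.
Posterior: Inv-Gamma(8.18 + 7/2, 12.81 + 2.3489/2) = Inv-Gamma(11.68, 13.98445).
E[σ²|data] = β/(α−1) = 13.98445/10.68 = 1.3094.

1.3094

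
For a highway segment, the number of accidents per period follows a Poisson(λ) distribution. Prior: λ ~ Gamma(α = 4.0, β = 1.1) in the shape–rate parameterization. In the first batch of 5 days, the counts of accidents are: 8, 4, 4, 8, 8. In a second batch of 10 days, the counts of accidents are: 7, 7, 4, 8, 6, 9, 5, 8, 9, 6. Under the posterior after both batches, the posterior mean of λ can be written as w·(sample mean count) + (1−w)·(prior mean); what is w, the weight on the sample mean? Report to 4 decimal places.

With a Gamma(shape α, rate β) prior, the Poisson likelihood is conjugate: the posterior is Gamma(α + ΣXᵢ, β + n).
Total number of days: n = 5 + 10 = 15.
Posterior mean = (α₀+S)/(β₀+n) = [n/(β₀+n)]·(S/n) + [β₀/(β₀+n)]·(α₀/β₀), so only n and β₀ enter the weight.
Weight on data w = n/(β₀+n) = 15/(1.1+15) = 15/16.1 = 0.9317.

0.9317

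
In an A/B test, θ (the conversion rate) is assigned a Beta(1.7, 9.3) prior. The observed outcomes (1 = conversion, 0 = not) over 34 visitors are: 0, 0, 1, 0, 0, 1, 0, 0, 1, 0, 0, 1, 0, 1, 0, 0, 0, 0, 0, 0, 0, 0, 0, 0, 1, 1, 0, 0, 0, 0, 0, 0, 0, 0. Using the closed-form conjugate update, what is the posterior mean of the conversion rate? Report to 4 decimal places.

The Beta prior is conjugate to a Binomial/Bernoulli likelihood; the update adds successes to α and failures to β.
Posterior: Beta(α+k, β+n−k) = Beta(1.7+7, 9.3+27) = Beta(8.7, 36.3).
Posterior mean = α/(α+β) = 8.7/45.0 = 0.1933.

0.1933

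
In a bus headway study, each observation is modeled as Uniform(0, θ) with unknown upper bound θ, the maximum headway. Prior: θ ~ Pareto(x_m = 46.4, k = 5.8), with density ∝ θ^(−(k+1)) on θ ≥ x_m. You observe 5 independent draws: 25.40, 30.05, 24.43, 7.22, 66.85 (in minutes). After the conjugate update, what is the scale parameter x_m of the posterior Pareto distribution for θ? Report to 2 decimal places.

A Pareto(scale x_m, shape k) prior on the upper bound θ of Uniform(0, θ) is conjugate: posterior is Pareto(max(x_m, max xᵢ), k + n).
Sample maximum = 66.85; prior scale x_m = 46.4 → posterior scale = max = 66.85.
Posterior shape = 5.8 + 5 = 10.8.
Posterior scale x_m = 66.85.

66.85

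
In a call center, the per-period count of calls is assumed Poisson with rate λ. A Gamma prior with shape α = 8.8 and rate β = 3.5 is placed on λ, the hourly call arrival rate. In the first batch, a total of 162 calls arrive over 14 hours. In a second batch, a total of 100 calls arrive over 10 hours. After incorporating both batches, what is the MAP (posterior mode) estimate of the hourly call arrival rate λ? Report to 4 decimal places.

9.8109

With a Gamma(shape α, rate β) prior, the Poisson likelihood is conjugate: the posterior is Gamma(α + ΣXᵢ, β + n).
After batch 1: Gamma(α+S, β+n) = Gamma(8.8+162, 3.5+14) = Gamma(170.8, 17.5).
After batch 2: Gamma(α+S, β+n) = Gamma(170.8+100, 17.5+10) = Gamma(270.8, 27.5).
Mode of Gamma(α,β) for α≥1 is (α−1)/β = 269.8/27.5 = 9.8109.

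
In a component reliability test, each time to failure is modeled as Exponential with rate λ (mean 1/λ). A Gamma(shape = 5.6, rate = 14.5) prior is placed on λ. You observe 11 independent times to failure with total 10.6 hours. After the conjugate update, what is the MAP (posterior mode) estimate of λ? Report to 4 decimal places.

0.6215

With a Gamma(shape α, rate β) prior on the exponential rate λ, the posterior after n observations with total T = Σxᵢ is Gamma(α+n, β+T).
Posterior: Gamma(5.6+11, 14.5+10.6) = Gamma(16.6, 25.1).
Mode = (α−1)/β = 0.6215.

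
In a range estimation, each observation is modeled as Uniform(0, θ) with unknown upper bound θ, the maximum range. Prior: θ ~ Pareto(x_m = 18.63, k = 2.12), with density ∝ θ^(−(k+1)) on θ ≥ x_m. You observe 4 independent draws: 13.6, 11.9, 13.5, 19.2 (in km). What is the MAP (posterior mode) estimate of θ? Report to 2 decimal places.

A Pareto(scale x_m, shape k) prior on the upper bound θ of Uniform(0, θ) is conjugate: posterior is Pareto(max(x_m, max xᵢ), k + n).
Sample maximum = 19.2; prior scale x_m = 18.63 → posterior scale = max = 19.20.
Posterior shape = 2.12 + 4 = 6.12.
The Pareto density is decreasing on [x_m, ∞), so the mode is x_m = 19.20.

19.20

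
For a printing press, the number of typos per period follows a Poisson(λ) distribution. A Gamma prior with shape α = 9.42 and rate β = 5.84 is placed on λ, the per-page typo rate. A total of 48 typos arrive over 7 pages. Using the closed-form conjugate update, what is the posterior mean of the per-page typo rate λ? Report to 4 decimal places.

4.4720

With a Gamma(shape α, rate β) prior, the Poisson likelihood is conjugate: the posterior is Gamma(α + ΣXᵢ, β + n).
Posterior: Gamma(α+S, β+n) = Gamma(9.42+48, 5.84+7) = Gamma(57.42, 12.84).
Posterior mean = α/β = 57.42/12.84 = 4.4720.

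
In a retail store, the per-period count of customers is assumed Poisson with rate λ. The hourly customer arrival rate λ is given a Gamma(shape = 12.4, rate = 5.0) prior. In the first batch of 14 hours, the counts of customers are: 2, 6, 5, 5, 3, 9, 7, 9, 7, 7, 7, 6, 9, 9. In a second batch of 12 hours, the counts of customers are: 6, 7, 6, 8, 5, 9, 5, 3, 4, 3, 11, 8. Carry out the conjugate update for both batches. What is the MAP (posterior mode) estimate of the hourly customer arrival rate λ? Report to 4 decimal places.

5.7226

With a Gamma(shape α, rate β) prior, the Poisson likelihood is conjugate: the posterior is Gamma(α + ΣXᵢ, β + n).
Batch 1: sum of counts S = 91 over n = 14 hours.
After batch 1: Gamma(α+S, β+n) = Gamma(12.4+91, 5.0+14) = Gamma(103.4, 19.0).
Batch 2: sum of counts S = 75 over n = 12 hours.
After batch 2: Gamma(α+S, β+n) = Gamma(103.4+75, 19.0+12) = Gamma(178.4, 31.0).
Mode of Gamma(α,β) for α≥1 is (α−1)/β = 177.4/31.0 = 5.7226.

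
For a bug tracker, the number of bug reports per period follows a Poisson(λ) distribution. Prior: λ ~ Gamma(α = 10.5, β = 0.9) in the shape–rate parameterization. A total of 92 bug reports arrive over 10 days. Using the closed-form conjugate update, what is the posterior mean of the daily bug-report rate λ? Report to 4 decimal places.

With a Gamma(shape α, rate β) prior, the Poisson likelihood is conjugate: the posterior is Gamma(α + ΣXᵢ, β + n).
Posterior: Gamma(α+S, β+n) = Gamma(10.5+92, 0.9+10) = Gamma(102.5, 10.9).
Posterior mean = α/β = 102.5/10.9 = 9.4037.

9.4037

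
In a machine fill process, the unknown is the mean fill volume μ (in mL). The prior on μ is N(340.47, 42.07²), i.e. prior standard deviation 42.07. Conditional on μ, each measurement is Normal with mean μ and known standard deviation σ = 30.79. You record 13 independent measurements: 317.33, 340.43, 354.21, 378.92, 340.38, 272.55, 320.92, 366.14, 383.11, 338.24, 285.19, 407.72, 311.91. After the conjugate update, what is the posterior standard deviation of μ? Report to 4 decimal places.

For Normal data with known variance σ², a Normal(μ₀, σ₀²) prior on μ is conjugate. Posterior precision = 1/σ₀² + n/σ²; posterior mean is the precision-weighted average of μ₀ and x̄.
σ₀² = 42.07² = 1769.8849, σ² = 30.79² = 948.0241; σ² + n·σ₀² = 948.0241 + 13·1769.8849 = 23956.5278.
Posterior precision = 1/σ₀² + n/σ² = 1/1769.8849 + 13/948.0241 = (σ² + n·σ₀²)/(σ₀²σ²) = 23956.5278/(1769.8849·948.0241); posterior variance σₙ² = σ₀²σ²/(σ² + n·σ₀²) = 1769.8849·948.0241/23956.5278 = 70.039096.
Posterior SD = √σₙ² = √(1769.8849·948.0241/23956.5278) = 8.3689.

8.3689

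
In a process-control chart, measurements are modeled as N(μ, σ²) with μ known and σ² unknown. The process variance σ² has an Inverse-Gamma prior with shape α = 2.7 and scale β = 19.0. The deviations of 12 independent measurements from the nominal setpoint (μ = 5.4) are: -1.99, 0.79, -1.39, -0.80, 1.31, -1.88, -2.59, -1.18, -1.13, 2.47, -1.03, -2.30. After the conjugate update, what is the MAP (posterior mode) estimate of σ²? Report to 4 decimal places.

With known mean μ and an Inverse-Gamma(α, β) prior on σ², the Normal likelihood is conjugate: posterior is Inv-Gamma(α + n/2, β + Σ(xᵢ−μ)²/2).
Σ(xᵢ−μ)² = (-1.99)² + (0.79)² + (-1.39)² + (-0.80)² + (1.31)² + (-1.88)² + (-2.59)² + (-1.18)² + (-1.13)² + (2.47)² + (-1.03)² + (-2.30)² = 34.2360.
Posterior: Inv-Gamma(2.7 + 12/2, 19.0 + 34.2360/2) = Inv-Gamma(8.70, 36.11800).
Mode = β/(α+1) = 36.11800/9.70 = 3.7235.

3.7235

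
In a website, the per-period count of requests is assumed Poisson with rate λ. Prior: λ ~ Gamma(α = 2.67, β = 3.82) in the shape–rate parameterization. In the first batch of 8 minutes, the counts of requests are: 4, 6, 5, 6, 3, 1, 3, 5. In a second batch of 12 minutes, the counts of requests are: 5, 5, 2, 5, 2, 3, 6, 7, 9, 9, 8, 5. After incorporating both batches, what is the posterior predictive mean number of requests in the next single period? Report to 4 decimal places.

With a Gamma(shape α, rate β) prior, the Poisson likelihood is conjugate: the posterior is Gamma(α + ΣXᵢ, β + n).
Batch 1: sum of counts S = 33 over n = 8 minutes.
After batch 1: Gamma(α+S, β+n) = Gamma(2.67+33, 3.82+8) = Gamma(35.67, 11.82).
Batch 2: sum of counts S = 66 over n = 12 minutes.
After batch 2: Gamma(α+S, β+n) = Gamma(35.67+66, 11.82+12) = Gamma(101.67, 23.82).
The predictive distribution for one future period is NegBinom with mean α/β = 4.2683.

4.2683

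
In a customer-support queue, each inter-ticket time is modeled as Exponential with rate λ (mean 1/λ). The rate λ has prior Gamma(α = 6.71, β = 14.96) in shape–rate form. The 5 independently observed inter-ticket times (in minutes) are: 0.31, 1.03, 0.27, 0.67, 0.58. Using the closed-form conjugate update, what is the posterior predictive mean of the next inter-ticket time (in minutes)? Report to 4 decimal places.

With a Gamma(shape α, rate β) prior on the exponential rate λ, the posterior after n observations with total T = Σxᵢ is Gamma(α+n, β+T).
Sum of observations T = 2.86 minutes; n = 5.
Posterior: Gamma(6.71+5, 14.96+2.86) = Gamma(11.71, 17.82).
The predictive distribution for the next observation is Lomax; its mean is β/(α−1) = 17.82/10.71 = 1.6639.

1.6639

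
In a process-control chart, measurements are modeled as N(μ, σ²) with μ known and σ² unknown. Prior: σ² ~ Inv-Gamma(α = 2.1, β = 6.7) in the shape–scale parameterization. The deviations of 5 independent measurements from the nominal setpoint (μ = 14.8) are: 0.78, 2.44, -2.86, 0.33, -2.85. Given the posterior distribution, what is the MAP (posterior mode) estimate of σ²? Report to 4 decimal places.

With known mean μ and an Inverse-Gamma(α, β) prior on σ², the Normal likelihood is conjugate: posterior is Inv-Gamma(α + n/2, β + Σ(xᵢ−μ)²/2).
Σ(xᵢ−μ)² = (0.78)² + (2.44)² + (-2.86)² + (0.33)² + (-2.85)² = 22.9730.
Posterior: Inv-Gamma(2.1 + 5/2, 6.7 + 22.9730/2) = Inv-Gamma(4.60, 18.18650).
Mode = β/(α+1) = 18.18650/5.60 = 3.2476.

3.2476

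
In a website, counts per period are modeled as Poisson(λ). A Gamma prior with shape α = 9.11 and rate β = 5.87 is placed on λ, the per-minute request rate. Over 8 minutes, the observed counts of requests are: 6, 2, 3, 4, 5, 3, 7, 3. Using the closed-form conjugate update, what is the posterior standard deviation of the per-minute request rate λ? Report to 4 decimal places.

With a Gamma(shape α, rate β) prior, the Poisson likelihood is conjugate: the posterior is Gamma(α + ΣXᵢ, β + n).
Sum of counts S = 33 over n = 8 minutes.
Posterior: Gamma(α+S, β+n) = Gamma(9.11+33, 5.87+8) = Gamma(42.11, 13.87).
SD = √α/β = √42.11/13.87 = 0.4679.

0.4679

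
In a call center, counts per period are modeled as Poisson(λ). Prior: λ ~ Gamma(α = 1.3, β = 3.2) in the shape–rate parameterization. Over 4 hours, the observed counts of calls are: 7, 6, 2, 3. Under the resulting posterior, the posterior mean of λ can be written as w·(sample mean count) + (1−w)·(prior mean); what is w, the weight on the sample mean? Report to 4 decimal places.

0.5556

With a Gamma(shape α, rate β) prior, the Poisson likelihood is conjugate: the posterior is Gamma(α + ΣXᵢ, β + n).
Posterior mean = (α₀+S)/(β₀+n) = [n/(β₀+n)]·(S/n) + [β₀/(β₀+n)]·(α₀/β₀), so only n and β₀ enter the weight.
Weight on data w = n/(β₀+n) = 4/(3.2+4) = 4/7.2 = 0.5556.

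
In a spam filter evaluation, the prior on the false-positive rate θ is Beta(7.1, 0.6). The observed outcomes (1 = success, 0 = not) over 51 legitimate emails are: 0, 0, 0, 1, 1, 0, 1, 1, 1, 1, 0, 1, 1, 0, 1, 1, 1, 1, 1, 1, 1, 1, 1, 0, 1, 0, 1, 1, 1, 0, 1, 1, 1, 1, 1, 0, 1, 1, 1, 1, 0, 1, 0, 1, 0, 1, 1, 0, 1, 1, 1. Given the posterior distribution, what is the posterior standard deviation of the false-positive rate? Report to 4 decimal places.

0.0559

The Beta prior is conjugate to a Binomial/Bernoulli likelihood; the update adds successes to α and failures to β.
Posterior: Beta(α+k, β+n−k) = Beta(7.1+37, 0.6+14) = Beta(44.1, 14.6).
Var = αβ/((α+β)²(α+β+1)) = 44.1·14.6/(58.7²·59.7) = 0.00312998; SD = √0.00312998 = 0.0559.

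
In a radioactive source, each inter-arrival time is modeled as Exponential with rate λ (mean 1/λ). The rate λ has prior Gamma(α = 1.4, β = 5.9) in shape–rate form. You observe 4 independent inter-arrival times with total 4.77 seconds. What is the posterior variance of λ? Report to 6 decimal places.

0.047431

With a Gamma(shape α, rate β) prior on the exponential rate λ, the posterior after n observations with total T = Σxᵢ is Gamma(α+n, β+T).
Posterior: Gamma(1.4+4, 5.9+4.77) = Gamma(5.4, 10.67).
Var = α/β² = 0.047431.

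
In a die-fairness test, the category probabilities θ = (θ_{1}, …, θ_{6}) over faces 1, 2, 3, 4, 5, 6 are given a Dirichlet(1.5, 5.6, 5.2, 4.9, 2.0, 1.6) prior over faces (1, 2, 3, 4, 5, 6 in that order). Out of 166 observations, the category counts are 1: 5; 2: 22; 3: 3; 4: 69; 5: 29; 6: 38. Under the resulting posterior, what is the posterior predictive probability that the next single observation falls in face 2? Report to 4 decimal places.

The Dirichlet prior is conjugate to the Multinomial likelihood: each posterior αⱼ = prior αⱼ + observed count nⱼ.
Posterior concentration: (6.5, 27.6, 8.2, 73.9, 31.0, 39.6), total = 186.8.
P(next = 2 | data) = α_{2}/Σα = 0.1478.

0.1478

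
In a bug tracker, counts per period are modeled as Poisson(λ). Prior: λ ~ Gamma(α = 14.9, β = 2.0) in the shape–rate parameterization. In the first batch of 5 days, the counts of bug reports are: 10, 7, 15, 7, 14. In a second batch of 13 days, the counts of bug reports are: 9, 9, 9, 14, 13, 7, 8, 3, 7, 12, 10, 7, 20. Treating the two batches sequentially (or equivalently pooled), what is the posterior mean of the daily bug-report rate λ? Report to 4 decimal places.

With a Gamma(shape α, rate β) prior, the Poisson likelihood is conjugate: the posterior is Gamma(α + ΣXᵢ, β + n).
Batch 1: sum of counts S = 53 over n = 5 days.
After batch 1: Gamma(α+S, β+n) = Gamma(14.9+53, 2.0+5) = Gamma(67.9, 7.0).
Batch 2: sum of counts S = 128 over n = 13 days.
After batch 2: Gamma(α+S, β+n) = Gamma(67.9+128, 7.0+13) = Gamma(195.9, 20.0).
Posterior mean = α/β = 195.9/20.0 = 9.7950.

9.7950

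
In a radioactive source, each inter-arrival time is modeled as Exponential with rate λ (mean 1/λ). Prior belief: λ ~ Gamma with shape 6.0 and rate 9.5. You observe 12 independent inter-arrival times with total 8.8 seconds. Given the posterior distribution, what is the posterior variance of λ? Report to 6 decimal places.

0.053749

With a Gamma(shape α, rate β) prior on the exponential rate λ, the posterior after n observations with total T = Σxᵢ is Gamma(α+n, β+T).
Posterior: Gamma(6.0+12, 9.5+8.8) = Gamma(18.0, 18.3).
Var = α/β² = 0.053749.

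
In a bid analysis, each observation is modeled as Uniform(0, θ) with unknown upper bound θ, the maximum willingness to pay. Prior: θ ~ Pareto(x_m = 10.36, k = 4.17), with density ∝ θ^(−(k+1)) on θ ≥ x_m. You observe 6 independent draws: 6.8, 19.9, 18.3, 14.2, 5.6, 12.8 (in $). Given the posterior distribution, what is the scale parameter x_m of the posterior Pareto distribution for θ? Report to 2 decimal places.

A Pareto(scale x_m, shape k) prior on the upper bound θ of Uniform(0, θ) is conjugate: posterior is Pareto(max(x_m, max xᵢ), k + n).
Sample maximum = 19.9; prior scale x_m = 10.36 → posterior scale = max = 19.90.
Posterior shape = 4.17 + 6 = 10.17.
Posterior scale x_m = 19.90.

19.90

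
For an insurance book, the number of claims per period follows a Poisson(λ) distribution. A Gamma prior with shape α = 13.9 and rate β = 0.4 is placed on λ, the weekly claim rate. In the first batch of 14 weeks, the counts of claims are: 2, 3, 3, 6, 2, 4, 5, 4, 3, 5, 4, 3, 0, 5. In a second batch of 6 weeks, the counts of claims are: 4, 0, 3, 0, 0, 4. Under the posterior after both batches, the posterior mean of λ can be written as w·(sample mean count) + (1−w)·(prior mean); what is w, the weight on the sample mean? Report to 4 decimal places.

With a Gamma(shape α, rate β) prior, the Poisson likelihood is conjugate: the posterior is Gamma(α + ΣXᵢ, β + n).
Total number of weeks: n = 14 + 6 = 20.
Posterior mean = (α₀+S)/(β₀+n) = [n/(β₀+n)]·(S/n) + [β₀/(β₀+n)]·(α₀/β₀), so only n and β₀ enter the weight.
Weight on data w = n/(β₀+n) = 20/(0.4+20) = 20/20.4 = 0.9804.

0.9804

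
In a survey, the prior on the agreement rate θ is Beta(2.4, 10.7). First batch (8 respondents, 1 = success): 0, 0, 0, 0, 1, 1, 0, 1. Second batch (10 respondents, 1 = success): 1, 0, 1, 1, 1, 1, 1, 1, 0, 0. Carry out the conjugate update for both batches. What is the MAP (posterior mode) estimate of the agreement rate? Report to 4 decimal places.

0.3918

The Beta prior is conjugate to a Binomial/Bernoulli likelihood; the update adds successes to α and failures to β.
After batch 1: Beta(2.4+3, 10.7+5) = Beta(5.4, 15.7).
After batch 2: Beta(5.4+7, 15.7+3) = Beta(12.4, 18.7).
Mode of Beta(a,b) for a,b>1 is (a−1)/(a+b−2) = 11.4/29.1 = 0.3918.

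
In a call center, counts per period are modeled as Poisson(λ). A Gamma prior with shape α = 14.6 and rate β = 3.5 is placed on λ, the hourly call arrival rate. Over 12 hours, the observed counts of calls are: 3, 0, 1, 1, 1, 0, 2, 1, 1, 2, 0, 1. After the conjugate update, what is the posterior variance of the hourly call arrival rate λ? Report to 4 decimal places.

With a Gamma(shape α, rate β) prior, the Poisson likelihood is conjugate: the posterior is Gamma(α + ΣXᵢ, β + n).
Sum of counts S = 13 over n = 12 hours.
Posterior: Gamma(α+S, β+n) = Gamma(14.6+13, 3.5+12) = Gamma(27.6, 15.5).
Var = α/β² = 27.6/15.5² = 0.1149.

0.1149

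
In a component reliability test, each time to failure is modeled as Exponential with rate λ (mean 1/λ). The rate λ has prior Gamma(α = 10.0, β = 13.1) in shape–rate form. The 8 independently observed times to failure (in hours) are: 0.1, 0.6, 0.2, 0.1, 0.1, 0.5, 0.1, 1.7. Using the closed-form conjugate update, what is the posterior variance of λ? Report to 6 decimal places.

0.066116

With a Gamma(shape α, rate β) prior on the exponential rate λ, the posterior after n observations with total T = Σxᵢ is Gamma(α+n, β+T).
Sum of observations T = 3.4 hours; n = 8.
Posterior: Gamma(10.0+8, 13.1+3.4) = Gamma(18.0, 16.5).
Var = α/β² = 0.066116.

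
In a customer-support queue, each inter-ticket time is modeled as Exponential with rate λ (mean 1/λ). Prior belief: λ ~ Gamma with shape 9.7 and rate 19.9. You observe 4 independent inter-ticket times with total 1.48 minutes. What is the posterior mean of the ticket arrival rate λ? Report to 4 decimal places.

0.6408

With a Gamma(shape α, rate β) prior on the exponential rate λ, the posterior after n observations with total T = Σxᵢ is Gamma(α+n, β+T).
Posterior: Gamma(9.7+4, 19.9+1.48) = Gamma(13.7, 21.38).
Posterior mean of λ = α/β = 13.7/21.38 = 0.6408.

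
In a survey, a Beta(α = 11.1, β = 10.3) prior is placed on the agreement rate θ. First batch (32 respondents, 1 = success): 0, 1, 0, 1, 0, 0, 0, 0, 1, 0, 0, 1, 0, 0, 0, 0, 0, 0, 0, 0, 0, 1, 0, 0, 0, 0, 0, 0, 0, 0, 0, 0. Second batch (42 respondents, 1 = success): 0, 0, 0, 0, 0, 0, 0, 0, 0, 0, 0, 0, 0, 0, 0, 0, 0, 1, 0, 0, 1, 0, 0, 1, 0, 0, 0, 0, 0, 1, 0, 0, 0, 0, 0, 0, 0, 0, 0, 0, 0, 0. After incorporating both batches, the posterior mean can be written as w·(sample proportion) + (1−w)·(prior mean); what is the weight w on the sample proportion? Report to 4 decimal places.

The Beta prior is conjugate to a Binomial/Bernoulli likelihood; the update adds successes to α and failures to β.
Total number of respondents: n = 32 + 42 = 74.
Posterior mean = (α₀+k)/(α₀+β₀+n) = [n/(α₀+β₀+n)]·(k/n) + [(α₀+β₀)/(α₀+β₀+n)]·α₀/(α₀+β₀), so only n and the prior enter the weight.
The weight on the data is w = n/(α₀+β₀+n) = 74/(11.1+10.3+74) = 74/95.4 = 0.7757.

0.7757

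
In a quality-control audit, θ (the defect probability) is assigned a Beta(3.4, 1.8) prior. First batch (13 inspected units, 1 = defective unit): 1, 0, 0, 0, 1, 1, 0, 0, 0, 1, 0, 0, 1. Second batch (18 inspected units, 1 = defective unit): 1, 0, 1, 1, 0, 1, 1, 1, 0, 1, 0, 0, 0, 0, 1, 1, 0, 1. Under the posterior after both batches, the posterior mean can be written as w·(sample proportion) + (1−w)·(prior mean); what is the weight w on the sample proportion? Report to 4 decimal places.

The Beta prior is conjugate to a Binomial/Bernoulli likelihood; the update adds successes to α and failures to β.
Total number of inspected units: n = 13 + 18 = 31.
Posterior mean = (α₀+k)/(α₀+β₀+n) = [n/(α₀+β₀+n)]·(k/n) + [(α₀+β₀)/(α₀+β₀+n)]·α₀/(α₀+β₀), so only n and the prior enter the weight.
The weight on the data is w = n/(α₀+β₀+n) = 31/(3.4+1.8+31) = 31/36.2 = 0.8564.

0.8564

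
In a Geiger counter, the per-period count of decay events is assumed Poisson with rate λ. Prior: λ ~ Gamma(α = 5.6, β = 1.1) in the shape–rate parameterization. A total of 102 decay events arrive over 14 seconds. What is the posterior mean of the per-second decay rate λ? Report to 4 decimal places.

With a Gamma(shape α, rate β) prior, the Poisson likelihood is conjugate: the posterior is Gamma(α + ΣXᵢ, β + n).
Posterior: Gamma(α+S, β+n) = Gamma(5.6+102, 1.1+14) = Gamma(107.6, 15.1).
Posterior mean = α/β = 107.6/15.1 = 7.1258.

7.1258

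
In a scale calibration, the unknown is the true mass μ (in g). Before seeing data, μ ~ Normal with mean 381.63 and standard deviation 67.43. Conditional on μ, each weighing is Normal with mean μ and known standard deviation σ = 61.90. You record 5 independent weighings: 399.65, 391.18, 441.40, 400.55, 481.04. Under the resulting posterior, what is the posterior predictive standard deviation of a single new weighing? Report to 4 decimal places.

For Normal data with known variance σ², a Normal(μ₀, σ₀²) prior on μ is conjugate. Posterior precision = 1/σ₀² + n/σ²; posterior mean is the precision-weighted average of μ₀ and x̄.
σ₀² = 67.43² = 4546.8049, σ² = 61.90² = 3831.61; σ² + n·σ₀² = 3831.61 + 5·4546.8049 = 26565.6345.
Posterior precision = 1/σ₀² + n/σ² = 1/4546.8049 + 5/3831.61 = (σ² + n·σ₀²)/(σ₀²σ²) = 26565.6345/(4546.8049·3831.61); posterior variance σₙ² = σ₀²σ²/(σ² + n·σ₀²) = 4546.8049·3831.61/26565.6345 = 655.793978.
Predictive variance for one new observation = σₙ² + σ² = 4546.8049·3831.61/26565.6345 + 3831.61 = σ²·(σ₀² + 26565.6345)/26565.6345 = 3831.61·31112.4394/26565.6345 = 4487.403978; SD = √(3831.61·31112.4394/26565.6345) = 66.9881.

66.9881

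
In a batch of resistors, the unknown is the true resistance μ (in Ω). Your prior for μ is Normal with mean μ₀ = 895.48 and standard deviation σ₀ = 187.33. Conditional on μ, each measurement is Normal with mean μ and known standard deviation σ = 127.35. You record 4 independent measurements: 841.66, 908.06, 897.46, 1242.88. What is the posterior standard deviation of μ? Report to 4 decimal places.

For Normal data with known variance σ², a Normal(μ₀, σ₀²) prior on μ is conjugate. Posterior precision = 1/σ₀² + n/σ²; posterior mean is the precision-weighted average of μ₀ and x̄.
σ₀² = 187.33² = 35092.5289, σ² = 127.35² = 16218.0225; σ² + n·σ₀² = 16218.0225 + 4·35092.5289 = 156588.1381.
Posterior precision = 1/σ₀² + n/σ² = 1/35092.5289 + 4/16218.0225 = (σ² + n·σ₀²)/(σ₀²σ²) = 156588.1381/(35092.5289·16218.0225); posterior variance σₙ² = σ₀²σ²/(σ² + n·σ₀²) = 35092.5289·16218.0225/156588.1381 = 3634.575583.
Posterior SD = √σₙ² = √(35092.5289·16218.0225/156588.1381) = 60.2874.

60.2874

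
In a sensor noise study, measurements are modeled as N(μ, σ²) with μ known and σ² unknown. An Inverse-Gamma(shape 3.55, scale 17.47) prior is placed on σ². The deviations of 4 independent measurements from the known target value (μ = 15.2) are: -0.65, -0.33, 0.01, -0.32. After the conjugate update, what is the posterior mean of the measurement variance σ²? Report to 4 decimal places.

3.9092

With known mean μ and an Inverse-Gamma(α, β) prior on σ², the Normal likelihood is conjugate: posterior is Inv-Gamma(α + n/2, β + Σ(xᵢ−μ)²/2).
Σ(xᵢ−μ)² = (-0.65)² + (-0.33)² + (0.01)² + (-0.32)² = 0.6339.
Posterior: Inv-Gamma(3.55 + 4/2, 17.47 + 0.6339/2) = Inv-Gamma(5.55, 17.78695).
E[σ²|data] = β/(α−1) = 17.78695/4.55 = 3.9092.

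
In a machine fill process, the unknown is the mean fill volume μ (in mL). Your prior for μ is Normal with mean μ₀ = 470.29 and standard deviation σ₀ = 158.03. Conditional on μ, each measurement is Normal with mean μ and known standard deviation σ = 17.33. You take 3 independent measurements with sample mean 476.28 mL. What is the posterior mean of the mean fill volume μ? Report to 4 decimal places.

476.2561

For Normal data with known variance σ², a Normal(μ₀, σ₀²) prior on μ is conjugate. Posterior precision = 1/σ₀² + n/σ²; posterior mean is the precision-weighted average of μ₀ and x̄.
n·x̄ = 3·476.28 = 1428.84.
σ₀² = 158.03² = 24973.4809, σ² = 17.33² = 300.3289; σ² + n·σ₀² = 300.3289 + 3·24973.4809 = 75220.7716.
Posterior mean = (μ₀/σ₀² + n·x̄/σ²)/(1/σ₀² + n/σ²) = (σ²·μ₀ + σ₀²·n·x̄)/(σ² + n·σ₀²) = (300.3289·470.29 + 24973.4809·1428.84)/75220.7716 = 35824350.127537/75220.7716 = 476.2561.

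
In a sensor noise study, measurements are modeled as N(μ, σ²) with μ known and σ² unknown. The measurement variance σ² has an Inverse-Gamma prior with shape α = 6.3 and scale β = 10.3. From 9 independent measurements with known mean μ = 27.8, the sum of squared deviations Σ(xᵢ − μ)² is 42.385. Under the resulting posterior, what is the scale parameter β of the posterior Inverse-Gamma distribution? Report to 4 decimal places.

With known mean μ and an Inverse-Gamma(α, β) prior on σ², the Normal likelihood is conjugate: posterior is Inv-Gamma(α + n/2, β + Σ(xᵢ−μ)²/2).
Posterior: Inv-Gamma(6.3 + 9/2, 10.3 + 42.385/2) = Inv-Gamma(10.80, 31.4925).
Posterior β = 31.4925.

31.4925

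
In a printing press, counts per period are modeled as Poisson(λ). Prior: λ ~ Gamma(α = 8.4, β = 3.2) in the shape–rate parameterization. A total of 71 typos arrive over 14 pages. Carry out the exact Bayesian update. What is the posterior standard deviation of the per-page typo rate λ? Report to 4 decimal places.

0.5181

With a Gamma(shape α, rate β) prior, the Poisson likelihood is conjugate: the posterior is Gamma(α + ΣXᵢ, β + n).
Posterior: Gamma(α+S, β+n) = Gamma(8.4+71, 3.2+14) = Gamma(79.4, 17.2).
SD = √α/β = √79.4/17.2 = 0.5181.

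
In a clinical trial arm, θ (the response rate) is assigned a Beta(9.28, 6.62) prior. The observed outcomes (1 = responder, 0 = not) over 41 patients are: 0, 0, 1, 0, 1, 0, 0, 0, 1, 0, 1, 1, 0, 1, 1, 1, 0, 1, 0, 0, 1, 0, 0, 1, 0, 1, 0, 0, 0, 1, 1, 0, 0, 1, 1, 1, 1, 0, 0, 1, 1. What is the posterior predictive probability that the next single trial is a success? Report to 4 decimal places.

0.5146

The Beta prior is conjugate to a Binomial/Bernoulli likelihood; the update adds successes to α and failures to β.
Posterior: Beta(α+k, β+n−k) = Beta(9.28+20, 6.62+21) = Beta(29.28, 27.62).
For a single future Bernoulli trial, P(success | data) = α/(α+β) = 0.5146.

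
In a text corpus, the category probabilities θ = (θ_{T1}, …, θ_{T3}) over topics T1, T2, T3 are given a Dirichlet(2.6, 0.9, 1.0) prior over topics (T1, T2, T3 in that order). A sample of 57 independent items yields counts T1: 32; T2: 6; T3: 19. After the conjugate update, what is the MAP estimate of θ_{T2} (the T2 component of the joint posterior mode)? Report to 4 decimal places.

The Dirichlet prior is conjugate to the Multinomial likelihood: each posterior αⱼ = prior αⱼ + observed count nⱼ.
Posterior concentration: (34.6, 6.9, 20.0), total = 61.5.
Joint mode component: (α_{T2}−1)/(Σα−K) = 5.9/58.5 = 0.1009.

0.1009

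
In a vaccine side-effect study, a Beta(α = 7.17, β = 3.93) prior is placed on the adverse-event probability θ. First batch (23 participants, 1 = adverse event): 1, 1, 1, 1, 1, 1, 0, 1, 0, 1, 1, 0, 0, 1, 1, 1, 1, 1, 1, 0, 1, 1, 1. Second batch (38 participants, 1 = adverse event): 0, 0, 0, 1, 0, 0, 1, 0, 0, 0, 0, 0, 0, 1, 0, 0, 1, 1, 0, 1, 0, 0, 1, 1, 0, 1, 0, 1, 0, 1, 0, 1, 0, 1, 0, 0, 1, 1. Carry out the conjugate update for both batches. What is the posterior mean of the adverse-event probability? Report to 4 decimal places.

0.5571

The Beta prior is conjugate to a Binomial/Bernoulli likelihood; the update adds successes to α and failures to β.
After batch 1: Beta(7.17+18, 3.93+5) = Beta(25.17, 8.93).
After batch 2: Beta(25.17+15, 8.93+23) = Beta(40.17, 31.93).
Posterior mean = α/(α+β) = 40.17/72.10 = 0.5571.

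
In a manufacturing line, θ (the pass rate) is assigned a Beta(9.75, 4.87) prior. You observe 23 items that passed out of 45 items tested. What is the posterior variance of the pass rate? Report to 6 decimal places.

0.004084

The Beta prior is conjugate to a Binomial/Bernoulli likelihood; the update adds successes to α and failures to β.
Posterior: Beta(α+k, β+n−k) = Beta(9.75+23, 4.87+22) = Beta(32.75, 26.87).
Var = αβ/((α+β)²(α+β+1)) = 32.75·26.87/(59.62²·60.62) = 0.004084.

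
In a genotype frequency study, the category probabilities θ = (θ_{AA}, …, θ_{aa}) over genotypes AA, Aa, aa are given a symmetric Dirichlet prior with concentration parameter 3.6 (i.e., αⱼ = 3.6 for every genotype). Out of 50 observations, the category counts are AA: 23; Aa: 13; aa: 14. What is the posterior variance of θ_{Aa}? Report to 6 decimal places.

0.003212

The Dirichlet prior is conjugate to the Multinomial likelihood: each posterior αⱼ = prior αⱼ + observed count nⱼ.
Posterior concentration: (26.6, 16.6, 17.6), total = 60.8.
Var[θ_j] = α_j(Σα−α_j)/((Σα)²(Σα+1)) = 16.6·44.2/(60.8²·61.8) = 0.003212.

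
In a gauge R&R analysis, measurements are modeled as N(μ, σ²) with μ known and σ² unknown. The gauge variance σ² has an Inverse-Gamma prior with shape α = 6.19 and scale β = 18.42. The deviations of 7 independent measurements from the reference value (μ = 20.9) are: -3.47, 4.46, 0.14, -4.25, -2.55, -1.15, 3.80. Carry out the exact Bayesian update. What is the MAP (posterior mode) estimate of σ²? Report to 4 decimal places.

With known mean μ and an Inverse-Gamma(α, β) prior on σ², the Normal likelihood is conjugate: posterior is Inv-Gamma(α + n/2, β + Σ(xᵢ−μ)²/2).
Σ(xᵢ−μ)² = (-3.47)² + (4.46)² + (0.14)² + (-4.25)² + (-2.55)² + (-1.15)² + (3.80)² = 72.2796.
Posterior: Inv-Gamma(6.19 + 7/2, 18.42 + 72.2796/2) = Inv-Gamma(9.69, 54.55980).
Mode = β/(α+1) = 54.55980/10.69 = 5.1038.

5.1038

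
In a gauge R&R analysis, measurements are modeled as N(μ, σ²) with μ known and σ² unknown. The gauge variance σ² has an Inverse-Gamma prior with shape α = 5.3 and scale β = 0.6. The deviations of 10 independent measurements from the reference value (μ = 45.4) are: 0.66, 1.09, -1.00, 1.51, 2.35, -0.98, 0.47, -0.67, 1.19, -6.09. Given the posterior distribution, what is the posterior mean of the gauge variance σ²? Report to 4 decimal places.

2.7828

With known mean μ and an Inverse-Gamma(α, β) prior on σ², the Normal likelihood is conjugate: posterior is Inv-Gamma(α + n/2, β + Σ(xᵢ−μ)²/2).
Σ(xᵢ−μ)² = (0.66)² + (1.09)² + (-1.00)² + (1.51)² + (2.35)² + (-0.98)² + (0.47)² + (-0.67)² + (1.19)² + (-6.09)² = 50.5607.
Posterior: Inv-Gamma(5.3 + 10/2, 0.6 + 50.5607/2) = Inv-Gamma(10.30, 25.88035).
E[σ²|data] = β/(α−1) = 25.88035/9.30 = 2.7828.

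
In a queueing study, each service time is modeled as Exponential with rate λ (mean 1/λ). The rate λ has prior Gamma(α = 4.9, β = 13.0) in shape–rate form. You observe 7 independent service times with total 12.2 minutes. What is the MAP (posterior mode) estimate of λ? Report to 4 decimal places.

With a Gamma(shape α, rate β) prior on the exponential rate λ, the posterior after n observations with total T = Σxᵢ is Gamma(α+n, β+T).
Posterior: Gamma(4.9+7, 13.0+12.2) = Gamma(11.9, 25.2).
Mode = (α−1)/β = 0.4325.

0.4325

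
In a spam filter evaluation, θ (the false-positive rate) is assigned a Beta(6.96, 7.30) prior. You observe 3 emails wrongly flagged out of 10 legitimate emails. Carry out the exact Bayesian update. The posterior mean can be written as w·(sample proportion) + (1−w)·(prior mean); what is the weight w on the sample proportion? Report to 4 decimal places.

The Beta prior is conjugate to a Binomial/Bernoulli likelihood; the update adds successes to α and failures to β.
Posterior mean = (α₀+k)/(α₀+β₀+n) = [n/(α₀+β₀+n)]·(k/n) + [(α₀+β₀)/(α₀+β₀+n)]·α₀/(α₀+β₀), so only n and the prior enter the weight.
The weight on the data is w = n/(α₀+β₀+n) = 10/(6.96+7.30+10) = 10/24.26 = 0.4122.

0.4122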